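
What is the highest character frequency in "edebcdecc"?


Input: edebcdecc
Character counts:
  'b': 1
  'c': 3
  'd': 2
  'e': 3
Maximum frequency: 3

3


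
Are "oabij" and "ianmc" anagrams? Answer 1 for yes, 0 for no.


Strings: "oabij", "ianmc"
Sorted first:  abijo
Sorted second: acimn
Differ at position 1: 'b' vs 'c' => not anagrams

0


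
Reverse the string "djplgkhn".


Input: djplgkhn
Reading characters right to left:
  Position 7: 'n'
  Position 6: 'h'
  Position 5: 'k'
  Position 4: 'g'
  Position 3: 'l'
  Position 2: 'p'
  Position 1: 'j'
  Position 0: 'd'
Reversed: nhkglpjd

nhkglpjd


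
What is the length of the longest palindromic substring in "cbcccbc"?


Input: "cbcccbc"
Checking substrings for palindromes:
  [0:7] "cbcccbc" (len 7) => palindrome
  [1:6] "bcccb" (len 5) => palindrome
  [0:3] "cbc" (len 3) => palindrome
  [2:5] "ccc" (len 3) => palindrome
  [4:7] "cbc" (len 3) => palindrome
  [2:4] "cc" (len 2) => palindrome
Longest palindromic substring: "cbcccbc" with length 7

7


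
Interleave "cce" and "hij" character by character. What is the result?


Interleaving "cce" and "hij":
  Position 0: 'c' from first, 'h' from second => "ch"
  Position 1: 'c' from first, 'i' from second => "ci"
  Position 2: 'e' from first, 'j' from second => "ej"
Result: chciej

chciej


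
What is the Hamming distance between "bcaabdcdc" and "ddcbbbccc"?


Comparing "bcaabdcdc" and "ddcbbbccc" position by position:
  Position 0: 'b' vs 'd' => differ
  Position 1: 'c' vs 'd' => differ
  Position 2: 'a' vs 'c' => differ
  Position 3: 'a' vs 'b' => differ
  Position 4: 'b' vs 'b' => same
  Position 5: 'd' vs 'b' => differ
  Position 6: 'c' vs 'c' => same
  Position 7: 'd' vs 'c' => differ
  Position 8: 'c' vs 'c' => same
Total differences (Hamming distance): 6

6


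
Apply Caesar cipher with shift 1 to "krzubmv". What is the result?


Caesar cipher: shift "krzubmv" by 1
  'k' (pos 10) + 1 = pos 11 = 'l'
  'r' (pos 17) + 1 = pos 18 = 's'
  'z' (pos 25) + 1 = pos 0 = 'a'
  'u' (pos 20) + 1 = pos 21 = 'v'
  'b' (pos 1) + 1 = pos 2 = 'c'
  'm' (pos 12) + 1 = pos 13 = 'n'
  'v' (pos 21) + 1 = pos 22 = 'w'
Result: lsavcnw

lsavcnw


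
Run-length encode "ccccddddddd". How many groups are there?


Input: ccccddddddd
Scanning for consecutive runs:
  Group 1: 'c' x 4 (positions 0-3)
  Group 2: 'd' x 7 (positions 4-10)
Total groups: 2

2


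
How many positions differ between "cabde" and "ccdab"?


Comparing "cabde" and "ccdab" position by position:
  Position 0: 'c' vs 'c' => same
  Position 1: 'a' vs 'c' => DIFFER
  Position 2: 'b' vs 'd' => DIFFER
  Position 3: 'd' vs 'a' => DIFFER
  Position 4: 'e' vs 'b' => DIFFER
Positions that differ: 4

4


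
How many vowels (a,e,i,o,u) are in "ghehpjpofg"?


Input: ghehpjpofg
Checking each character:
  'g' at position 0: consonant
  'h' at position 1: consonant
  'e' at position 2: vowel (running total: 1)
  'h' at position 3: consonant
  'p' at position 4: consonant
  'j' at position 5: consonant
  'p' at position 6: consonant
  'o' at position 7: vowel (running total: 2)
  'f' at position 8: consonant
  'g' at position 9: consonant
Total vowels: 2

2


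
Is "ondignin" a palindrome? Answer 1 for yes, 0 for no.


Input: ondignin
Reversed: ningidno
  Compare pos 0 ('o') with pos 7 ('n'): MISMATCH
  Compare pos 1 ('n') with pos 6 ('i'): MISMATCH
  Compare pos 2 ('d') with pos 5 ('n'): MISMATCH
  Compare pos 3 ('i') with pos 4 ('g'): MISMATCH
Result: not a palindrome

0


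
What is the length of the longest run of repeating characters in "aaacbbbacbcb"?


Input: "aaacbbbacbcb"
Scanning for longest run:
  Position 1 ('a'): continues run of 'a', length=2
  Position 2 ('a'): continues run of 'a', length=3
  Position 3 ('c'): new char, reset run to 1
  Position 4 ('b'): new char, reset run to 1
  Position 5 ('b'): continues run of 'b', length=2
  Position 6 ('b'): continues run of 'b', length=3
  Position 7 ('a'): new char, reset run to 1
  Position 8 ('c'): new char, reset run to 1
  Position 9 ('b'): new char, reset run to 1
  Position 10 ('c'): new char, reset run to 1
  Position 11 ('b'): new char, reset run to 1
Longest run: 'a' with length 3

3


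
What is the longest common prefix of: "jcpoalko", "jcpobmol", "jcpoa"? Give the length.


Words: jcpoalko, jcpobmol, jcpoa
  Position 0: all 'j' => match
  Position 1: all 'c' => match
  Position 2: all 'p' => match
  Position 3: all 'o' => match
  Position 4: ('a', 'b', 'a') => mismatch, stop
LCP = "jcpo" (length 4)

4


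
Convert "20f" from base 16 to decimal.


Input: "20f" in base 16
Positional expansion:
  Digit '2' (value 2) x 16^2 = 512
  Digit '0' (value 0) x 16^1 = 0
  Digit 'f' (value 15) x 16^0 = 15
Sum = 527

527


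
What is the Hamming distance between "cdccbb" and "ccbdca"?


Comparing "cdccbb" and "ccbdca" position by position:
  Position 0: 'c' vs 'c' => same
  Position 1: 'd' vs 'c' => differ
  Position 2: 'c' vs 'b' => differ
  Position 3: 'c' vs 'd' => differ
  Position 4: 'b' vs 'c' => differ
  Position 5: 'b' vs 'a' => differ
Total differences (Hamming distance): 5

5


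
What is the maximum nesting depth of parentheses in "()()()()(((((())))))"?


Input: "()()()()(((((())))))"
Tracking depth:
  Position 0 '(': depth becomes 1
  Position 1 ')': depth becomes 0
  Position 2 '(': depth becomes 1
  Position 3 ')': depth becomes 0
  Position 4 '(': depth becomes 1
  Position 5 ')': depth becomes 0
  Position 6 '(': depth becomes 1
  Position 7 ')': depth becomes 0
  Position 8 '(': depth becomes 1
  Position 9 '(': depth becomes 2
  Position 10 '(': depth becomes 3
  Position 11 '(': depth becomes 4
  Position 12 '(': depth becomes 5
  Position 13 '(': depth becomes 6
  Position 14 ')': depth becomes 5
  Position 15 ')': depth becomes 4
  Position 16 ')': depth becomes 3
  Position 17 ')': depth becomes 2
  Position 18 ')': depth becomes 1
  Position 19 ')': depth becomes 0
Maximum depth reached: 6

6


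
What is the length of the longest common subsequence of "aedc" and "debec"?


LCS of "aedc" and "debec"
DP table:
           d    e    b    e    c
      0    0    0    0    0    0
  a   0    0    0    0    0    0
  e   0    0    1    1    1    1
  d   0    1    1    1    1    1
  c   0    1    1    1    1    2
LCS length = dp[4][5] = 2

2


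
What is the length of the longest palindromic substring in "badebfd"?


Input: "badebfd"
Checking substrings for palindromes:
  No multi-char palindromic substrings found
Longest palindromic substring: "b" with length 1

1


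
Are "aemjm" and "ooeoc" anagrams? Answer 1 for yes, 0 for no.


Strings: "aemjm", "ooeoc"
Sorted first:  aejmm
Sorted second: ceooo
Differ at position 0: 'a' vs 'c' => not anagrams

0


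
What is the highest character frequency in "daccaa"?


Input: daccaa
Character counts:
  'a': 3
  'c': 2
  'd': 1
Maximum frequency: 3

3


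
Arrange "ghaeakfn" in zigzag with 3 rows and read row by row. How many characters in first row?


Zigzag "ghaeakfn" into 3 rows:
Placing characters:
  'g' => row 0
  'h' => row 1
  'a' => row 2
  'e' => row 1
  'a' => row 0
  'k' => row 1
  'f' => row 2
  'n' => row 1
Rows:
  Row 0: "ga"
  Row 1: "hekn"
  Row 2: "af"
First row length: 2

2


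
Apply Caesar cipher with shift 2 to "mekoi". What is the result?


Caesar cipher: shift "mekoi" by 2
  'm' (pos 12) + 2 = pos 14 = 'o'
  'e' (pos 4) + 2 = pos 6 = 'g'
  'k' (pos 10) + 2 = pos 12 = 'm'
  'o' (pos 14) + 2 = pos 16 = 'q'
  'i' (pos 8) + 2 = pos 10 = 'k'
Result: ogmqk

ogmqk


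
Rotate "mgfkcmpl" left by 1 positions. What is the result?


Input: "mgfkcmpl", rotate left by 1
First 1 characters: "m"
Remaining characters: "gfkcmpl"
Concatenate remaining + first: "gfkcmpl" + "m" = "gfkcmplm"

gfkcmplm


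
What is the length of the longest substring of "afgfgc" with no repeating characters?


Input: "afgfgc"
Sliding window (track last position of each char):
  Position 0 ('a'): window [0,0] length 1 -- new best
  Position 1 ('f'): window [0,1] length 2 -- new best
  Position 2 ('g'): window [0,2] length 3 -- new best
  Position 3 ('f'): repeat (last at 1), move window start to 2
  Position 3 ('f'): window [2,3] length 2
  Position 4 ('g'): repeat (last at 2), move window start to 3
  Position 4 ('g'): window [3,4] length 2
  Position 5 ('c'): window [3,5] length 3
Longest substring with no repeats: "afg" with length 3

3


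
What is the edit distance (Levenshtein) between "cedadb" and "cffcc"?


Computing edit distance: "cedadb" -> "cffcc"
DP table:
           c    f    f    c    c
      0    1    2    3    4    5
  c   1    0    1    2    3    4
  e   2    1    1    2    3    4
  d   3    2    2    2    3    4
  a   4    3    3    3    3    4
  d   5    4    4    4    4    4
  b   6    5    5    5    5    5
Edit distance = dp[6][5] = 5

5


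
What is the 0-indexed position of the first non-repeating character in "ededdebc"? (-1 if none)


Input: ededdebc
Character frequencies:
  'b': 1
  'c': 1
  'd': 3
  'e': 3
Scanning left to right for freq == 1:
  Position 0 ('e'): freq=3, skip
  Position 1 ('d'): freq=3, skip
  Position 2 ('e'): freq=3, skip
  Position 3 ('d'): freq=3, skip
  Position 4 ('d'): freq=3, skip
  Position 5 ('e'): freq=3, skip
  Position 6 ('b'): unique! => answer = 6

6


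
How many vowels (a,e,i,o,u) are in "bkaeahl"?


Input: bkaeahl
Checking each character:
  'b' at position 0: consonant
  'k' at position 1: consonant
  'a' at position 2: vowel (running total: 1)
  'e' at position 3: vowel (running total: 2)
  'a' at position 4: vowel (running total: 3)
  'h' at position 5: consonant
  'l' at position 6: consonant
Total vowels: 3

3


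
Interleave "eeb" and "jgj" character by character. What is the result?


Interleaving "eeb" and "jgj":
  Position 0: 'e' from first, 'j' from second => "ej"
  Position 1: 'e' from first, 'g' from second => "eg"
  Position 2: 'b' from first, 'j' from second => "bj"
Result: ejegbj

ejegbj


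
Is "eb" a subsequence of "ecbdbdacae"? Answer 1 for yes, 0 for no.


Check if "eb" is a subsequence of "ecbdbdacae"
Greedy scan:
  Position 0 ('e'): matches sub[0] = 'e'
  Position 1 ('c'): no match needed
  Position 2 ('b'): matches sub[1] = 'b'
  Position 3 ('d'): no match needed
  Position 4 ('b'): no match needed
  Position 5 ('d'): no match needed
  Position 6 ('a'): no match needed
  Position 7 ('c'): no match needed
  Position 8 ('a'): no match needed
  Position 9 ('e'): no match needed
All 2 characters matched => is a subsequence

1


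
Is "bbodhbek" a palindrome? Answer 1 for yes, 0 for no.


Input: bbodhbek
Reversed: kebhdobb
  Compare pos 0 ('b') with pos 7 ('k'): MISMATCH
  Compare pos 1 ('b') with pos 6 ('e'): MISMATCH
  Compare pos 2 ('o') with pos 5 ('b'): MISMATCH
  Compare pos 3 ('d') with pos 4 ('h'): MISMATCH
Result: not a palindrome

0


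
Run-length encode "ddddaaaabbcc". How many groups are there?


Input: ddddaaaabbcc
Scanning for consecutive runs:
  Group 1: 'd' x 4 (positions 0-3)
  Group 2: 'a' x 4 (positions 4-7)
  Group 3: 'b' x 2 (positions 8-9)
  Group 4: 'c' x 2 (positions 10-11)
Total groups: 4

4


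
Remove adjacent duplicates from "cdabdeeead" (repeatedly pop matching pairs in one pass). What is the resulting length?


Input: cdabdeeead
Stack-based adjacent duplicate removal:
  Read 'c': push. Stack: c
  Read 'd': push. Stack: cd
  Read 'a': push. Stack: cda
  Read 'b': push. Stack: cdab
  Read 'd': push. Stack: cdabd
  Read 'e': push. Stack: cdabde
  Read 'e': matches stack top 'e' => pop. Stack: cdabd
  Read 'e': push. Stack: cdabde
  Read 'a': push. Stack: cdabdea
  Read 'd': push. Stack: cdabdead
Final stack: "cdabdead" (length 8)

8


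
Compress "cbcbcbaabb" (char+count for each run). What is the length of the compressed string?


Input: cbcbcbaabb
Runs:
  'c' x 1 => "c1"
  'b' x 1 => "b1"
  'c' x 1 => "c1"
  'b' x 1 => "b1"
  'c' x 1 => "c1"
  'b' x 1 => "b1"
  'a' x 2 => "a2"
  'b' x 2 => "b2"
Compressed: "c1b1c1b1c1b1a2b2"
Compressed length: 16

16


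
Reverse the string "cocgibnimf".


Input: cocgibnimf
Reading characters right to left:
  Position 9: 'f'
  Position 8: 'm'
  Position 7: 'i'
  Position 6: 'n'
  Position 5: 'b'
  Position 4: 'i'
  Position 3: 'g'
  Position 2: 'c'
  Position 1: 'o'
  Position 0: 'c'
Reversed: fminbigcoc

fminbigcoc


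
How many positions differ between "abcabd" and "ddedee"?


Comparing "abcabd" and "ddedee" position by position:
  Position 0: 'a' vs 'd' => DIFFER
  Position 1: 'b' vs 'd' => DIFFER
  Position 2: 'c' vs 'e' => DIFFER
  Position 3: 'a' vs 'd' => DIFFER
  Position 4: 'b' vs 'e' => DIFFER
  Position 5: 'd' vs 'e' => DIFFER
Positions that differ: 6

6


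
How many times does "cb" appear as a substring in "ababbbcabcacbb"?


Searching for "cb" in "ababbbcabcacbb"
Scanning each position:
  Position 0: "ab" => no
  Position 1: "ba" => no
  Position 2: "ab" => no
  Position 3: "bb" => no
  Position 4: "bb" => no
  Position 5: "bc" => no
  Position 6: "ca" => no
  Position 7: "ab" => no
  Position 8: "bc" => no
  Position 9: "ca" => no
  Position 10: "ac" => no
  Position 11: "cb" => MATCH
  Position 12: "bb" => no
Total occurrences: 1

1


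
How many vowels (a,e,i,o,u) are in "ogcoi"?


Input: ogcoi
Checking each character:
  'o' at position 0: vowel (running total: 1)
  'g' at position 1: consonant
  'c' at position 2: consonant
  'o' at position 3: vowel (running total: 2)
  'i' at position 4: vowel (running total: 3)
Total vowels: 3

3


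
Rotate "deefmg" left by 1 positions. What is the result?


Input: "deefmg", rotate left by 1
First 1 characters: "d"
Remaining characters: "eefmg"
Concatenate remaining + first: "eefmg" + "d" = "eefmgd"

eefmgd


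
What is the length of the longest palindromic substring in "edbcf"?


Input: "edbcf"
Checking substrings for palindromes:
  No multi-char palindromic substrings found
Longest palindromic substring: "e" with length 1

1


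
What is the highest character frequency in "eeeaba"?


Input: eeeaba
Character counts:
  'a': 2
  'b': 1
  'e': 3
Maximum frequency: 3

3


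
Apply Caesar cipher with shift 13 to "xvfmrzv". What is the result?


Caesar cipher: shift "xvfmrzv" by 13
  'x' (pos 23) + 13 = pos 10 = 'k'
  'v' (pos 21) + 13 = pos 8 = 'i'
  'f' (pos 5) + 13 = pos 18 = 's'
  'm' (pos 12) + 13 = pos 25 = 'z'
  'r' (pos 17) + 13 = pos 4 = 'e'
  'z' (pos 25) + 13 = pos 12 = 'm'
  'v' (pos 21) + 13 = pos 8 = 'i'
Result: kiszemi

kiszemi


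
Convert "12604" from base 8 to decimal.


Input: "12604" in base 8
Positional expansion:
  Digit '1' (value 1) x 8^4 = 4096
  Digit '2' (value 2) x 8^3 = 1024
  Digit '6' (value 6) x 8^2 = 384
  Digit '0' (value 0) x 8^1 = 0
  Digit '4' (value 4) x 8^0 = 4
Sum = 5508

5508


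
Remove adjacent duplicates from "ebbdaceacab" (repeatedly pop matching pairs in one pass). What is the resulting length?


Input: ebbdaceacab
Stack-based adjacent duplicate removal:
  Read 'e': push. Stack: e
  Read 'b': push. Stack: eb
  Read 'b': matches stack top 'b' => pop. Stack: e
  Read 'd': push. Stack: ed
  Read 'a': push. Stack: eda
  Read 'c': push. Stack: edac
  Read 'e': push. Stack: edace
  Read 'a': push. Stack: edacea
  Read 'c': push. Stack: edaceac
  Read 'a': push. Stack: edaceaca
  Read 'b': push. Stack: edaceacab
Final stack: "edaceacab" (length 9)

9


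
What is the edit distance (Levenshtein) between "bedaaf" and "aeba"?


Computing edit distance: "bedaaf" -> "aeba"
DP table:
           a    e    b    a
      0    1    2    3    4
  b   1    1    2    2    3
  e   2    2    1    2    3
  d   3    3    2    2    3
  a   4    3    3    3    2
  a   5    4    4    4    3
  f   6    5    5    5    4
Edit distance = dp[6][4] = 4

4


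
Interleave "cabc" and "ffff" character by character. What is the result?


Interleaving "cabc" and "ffff":
  Position 0: 'c' from first, 'f' from second => "cf"
  Position 1: 'a' from first, 'f' from second => "af"
  Position 2: 'b' from first, 'f' from second => "bf"
  Position 3: 'c' from first, 'f' from second => "cf"
Result: cfafbfcf

cfafbfcf


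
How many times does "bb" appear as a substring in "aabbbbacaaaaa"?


Searching for "bb" in "aabbbbacaaaaa"
Scanning each position:
  Position 0: "aa" => no
  Position 1: "ab" => no
  Position 2: "bb" => MATCH
  Position 3: "bb" => MATCH
  Position 4: "bb" => MATCH
  Position 5: "ba" => no
  Position 6: "ac" => no
  Position 7: "ca" => no
  Position 8: "aa" => no
  Position 9: "aa" => no
  Position 10: "aa" => no
  Position 11: "aa" => no
Total occurrences: 3

3


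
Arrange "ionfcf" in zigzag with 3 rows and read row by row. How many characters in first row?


Zigzag "ionfcf" into 3 rows:
Placing characters:
  'i' => row 0
  'o' => row 1
  'n' => row 2
  'f' => row 1
  'c' => row 0
  'f' => row 1
Rows:
  Row 0: "ic"
  Row 1: "off"
  Row 2: "n"
First row length: 2

2


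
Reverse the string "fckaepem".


Input: fckaepem
Reading characters right to left:
  Position 7: 'm'
  Position 6: 'e'
  Position 5: 'p'
  Position 4: 'e'
  Position 3: 'a'
  Position 2: 'k'
  Position 1: 'c'
  Position 0: 'f'
Reversed: mepeakcf

mepeakcf


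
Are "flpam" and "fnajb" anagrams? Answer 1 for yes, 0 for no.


Strings: "flpam", "fnajb"
Sorted first:  aflmp
Sorted second: abfjn
Differ at position 1: 'f' vs 'b' => not anagrams

0


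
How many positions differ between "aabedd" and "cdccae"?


Comparing "aabedd" and "cdccae" position by position:
  Position 0: 'a' vs 'c' => DIFFER
  Position 1: 'a' vs 'd' => DIFFER
  Position 2: 'b' vs 'c' => DIFFER
  Position 3: 'e' vs 'c' => DIFFER
  Position 4: 'd' vs 'a' => DIFFER
  Position 5: 'd' vs 'e' => DIFFER
Positions that differ: 6

6


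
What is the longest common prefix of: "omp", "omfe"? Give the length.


Words: omp, omfe
  Position 0: all 'o' => match
  Position 1: all 'm' => match
  Position 2: ('p', 'f') => mismatch, stop
LCP = "om" (length 2)

2


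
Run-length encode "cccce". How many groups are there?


Input: cccce
Scanning for consecutive runs:
  Group 1: 'c' x 4 (positions 0-3)
  Group 2: 'e' x 1 (positions 4-4)
Total groups: 2

2


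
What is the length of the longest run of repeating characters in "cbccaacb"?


Input: "cbccaacb"
Scanning for longest run:
  Position 1 ('b'): new char, reset run to 1
  Position 2 ('c'): new char, reset run to 1
  Position 3 ('c'): continues run of 'c', length=2
  Position 4 ('a'): new char, reset run to 1
  Position 5 ('a'): continues run of 'a', length=2
  Position 6 ('c'): new char, reset run to 1
  Position 7 ('b'): new char, reset run to 1
Longest run: 'c' with length 2

2


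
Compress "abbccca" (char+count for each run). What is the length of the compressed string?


Input: abbccca
Runs:
  'a' x 1 => "a1"
  'b' x 2 => "b2"
  'c' x 3 => "c3"
  'a' x 1 => "a1"
Compressed: "a1b2c3a1"
Compressed length: 8

8


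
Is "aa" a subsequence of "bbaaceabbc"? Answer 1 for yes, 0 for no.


Check if "aa" is a subsequence of "bbaaceabbc"
Greedy scan:
  Position 0 ('b'): no match needed
  Position 1 ('b'): no match needed
  Position 2 ('a'): matches sub[0] = 'a'
  Position 3 ('a'): matches sub[1] = 'a'
  Position 4 ('c'): no match needed
  Position 5 ('e'): no match needed
  Position 6 ('a'): no match needed
  Position 7 ('b'): no match needed
  Position 8 ('b'): no match needed
  Position 9 ('c'): no match needed
All 2 characters matched => is a subsequence

1


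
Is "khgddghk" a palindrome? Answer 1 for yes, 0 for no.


Input: khgddghk
Reversed: khgddghk
  Compare pos 0 ('k') with pos 7 ('k'): match
  Compare pos 1 ('h') with pos 6 ('h'): match
  Compare pos 2 ('g') with pos 5 ('g'): match
  Compare pos 3 ('d') with pos 4 ('d'): match
Result: palindrome

1


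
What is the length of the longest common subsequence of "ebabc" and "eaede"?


LCS of "ebabc" and "eaede"
DP table:
           e    a    e    d    e
      0    0    0    0    0    0
  e   0    1    1    1    1    1
  b   0    1    1    1    1    1
  a   0    1    2    2    2    2
  b   0    1    2    2    2    2
  c   0    1    2    2    2    2
LCS length = dp[5][5] = 2

2


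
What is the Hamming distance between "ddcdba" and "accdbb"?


Comparing "ddcdba" and "accdbb" position by position:
  Position 0: 'd' vs 'a' => differ
  Position 1: 'd' vs 'c' => differ
  Position 2: 'c' vs 'c' => same
  Position 3: 'd' vs 'd' => same
  Position 4: 'b' vs 'b' => same
  Position 5: 'a' vs 'b' => differ
Total differences (Hamming distance): 3

3


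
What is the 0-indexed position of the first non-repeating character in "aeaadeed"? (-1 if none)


Input: aeaadeed
Character frequencies:
  'a': 3
  'd': 2
  'e': 3
Scanning left to right for freq == 1:
  Position 0 ('a'): freq=3, skip
  Position 1 ('e'): freq=3, skip
  Position 2 ('a'): freq=3, skip
  Position 3 ('a'): freq=3, skip
  Position 4 ('d'): freq=2, skip
  Position 5 ('e'): freq=3, skip
  Position 6 ('e'): freq=3, skip
  Position 7 ('d'): freq=2, skip
  No unique character found => answer = -1

-1


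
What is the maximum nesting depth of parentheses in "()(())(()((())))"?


Input: "()(())(()((())))"
Tracking depth:
  Position 0 '(': depth becomes 1
  Position 1 ')': depth becomes 0
  Position 2 '(': depth becomes 1
  Position 3 '(': depth becomes 2
  Position 4 ')': depth becomes 1
  Position 5 ')': depth becomes 0
  Position 6 '(': depth becomes 1
  Position 7 '(': depth becomes 2
  Position 8 ')': depth becomes 1
  Position 9 '(': depth becomes 2
  Position 10 '(': depth becomes 3
  Position 11 '(': depth becomes 4
  Position 12 ')': depth becomes 3
  Position 13 ')': depth becomes 2
  Position 14 ')': depth becomes 1
  Position 15 ')': depth becomes 0
Maximum depth reached: 4

4


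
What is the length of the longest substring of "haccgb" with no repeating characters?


Input: "haccgb"
Sliding window (track last position of each char):
  Position 0 ('h'): window [0,0] length 1 -- new best
  Position 1 ('a'): window [0,1] length 2 -- new best
  Position 2 ('c'): window [0,2] length 3 -- new best
  Position 3 ('c'): repeat (last at 2), move window start to 3
  Position 3 ('c'): window [3,3] length 1
  Position 4 ('g'): window [3,4] length 2
  Position 5 ('b'): window [3,5] length 3
Longest substring with no repeats: "hac" with length 3

3


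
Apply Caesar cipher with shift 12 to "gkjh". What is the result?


Caesar cipher: shift "gkjh" by 12
  'g' (pos 6) + 12 = pos 18 = 's'
  'k' (pos 10) + 12 = pos 22 = 'w'
  'j' (pos 9) + 12 = pos 21 = 'v'
  'h' (pos 7) + 12 = pos 19 = 't'
Result: swvt

swvt


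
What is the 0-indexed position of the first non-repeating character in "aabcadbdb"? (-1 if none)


Input: aabcadbdb
Character frequencies:
  'a': 3
  'b': 3
  'c': 1
  'd': 2
Scanning left to right for freq == 1:
  Position 0 ('a'): freq=3, skip
  Position 1 ('a'): freq=3, skip
  Position 2 ('b'): freq=3, skip
  Position 3 ('c'): unique! => answer = 3

3


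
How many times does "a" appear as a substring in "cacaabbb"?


Searching for "a" in "cacaabbb"
Scanning each position:
  Position 0: "c" => no
  Position 1: "a" => MATCH
  Position 2: "c" => no
  Position 3: "a" => MATCH
  Position 4: "a" => MATCH
  Position 5: "b" => no
  Position 6: "b" => no
  Position 7: "b" => no
Total occurrences: 3

3


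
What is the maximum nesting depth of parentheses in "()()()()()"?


Input: "()()()()()"
Tracking depth:
  Position 0 '(': depth becomes 1
  Position 1 ')': depth becomes 0
  Position 2 '(': depth becomes 1
  Position 3 ')': depth becomes 0
  Position 4 '(': depth becomes 1
  Position 5 ')': depth becomes 0
  Position 6 '(': depth becomes 1
  Position 7 ')': depth becomes 0
  Position 8 '(': depth becomes 1
  Position 9 ')': depth becomes 0
Maximum depth reached: 1

1


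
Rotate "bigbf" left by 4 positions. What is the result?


Input: "bigbf", rotate left by 4
First 4 characters: "bigb"
Remaining characters: "f"
Concatenate remaining + first: "f" + "bigb" = "fbigb"

fbigb


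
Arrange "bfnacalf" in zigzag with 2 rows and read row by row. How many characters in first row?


Zigzag "bfnacalf" into 2 rows:
Placing characters:
  'b' => row 0
  'f' => row 1
  'n' => row 0
  'a' => row 1
  'c' => row 0
  'a' => row 1
  'l' => row 0
  'f' => row 1
Rows:
  Row 0: "bncl"
  Row 1: "faaf"
First row length: 4

4


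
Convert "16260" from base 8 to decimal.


Input: "16260" in base 8
Positional expansion:
  Digit '1' (value 1) x 8^4 = 4096
  Digit '6' (value 6) x 8^3 = 3072
  Digit '2' (value 2) x 8^2 = 128
  Digit '6' (value 6) x 8^1 = 48
  Digit '0' (value 0) x 8^0 = 0
Sum = 7344

7344


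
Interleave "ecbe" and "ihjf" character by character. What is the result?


Interleaving "ecbe" and "ihjf":
  Position 0: 'e' from first, 'i' from second => "ei"
  Position 1: 'c' from first, 'h' from second => "ch"
  Position 2: 'b' from first, 'j' from second => "bj"
  Position 3: 'e' from first, 'f' from second => "ef"
Result: eichbjef

eichbjef


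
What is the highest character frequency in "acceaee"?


Input: acceaee
Character counts:
  'a': 2
  'c': 2
  'e': 3
Maximum frequency: 3

3


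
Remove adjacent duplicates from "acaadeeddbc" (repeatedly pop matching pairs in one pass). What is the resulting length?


Input: acaadeeddbc
Stack-based adjacent duplicate removal:
  Read 'a': push. Stack: a
  Read 'c': push. Stack: ac
  Read 'a': push. Stack: aca
  Read 'a': matches stack top 'a' => pop. Stack: ac
  Read 'd': push. Stack: acd
  Read 'e': push. Stack: acde
  Read 'e': matches stack top 'e' => pop. Stack: acd
  Read 'd': matches stack top 'd' => pop. Stack: ac
  Read 'd': push. Stack: acd
  Read 'b': push. Stack: acdb
  Read 'c': push. Stack: acdbc
Final stack: "acdbc" (length 5)

5


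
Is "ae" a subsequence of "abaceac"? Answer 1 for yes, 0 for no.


Check if "ae" is a subsequence of "abaceac"
Greedy scan:
  Position 0 ('a'): matches sub[0] = 'a'
  Position 1 ('b'): no match needed
  Position 2 ('a'): no match needed
  Position 3 ('c'): no match needed
  Position 4 ('e'): matches sub[1] = 'e'
  Position 5 ('a'): no match needed
  Position 6 ('c'): no match needed
All 2 characters matched => is a subsequence

1


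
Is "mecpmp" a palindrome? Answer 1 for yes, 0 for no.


Input: mecpmp
Reversed: pmpcem
  Compare pos 0 ('m') with pos 5 ('p'): MISMATCH
  Compare pos 1 ('e') with pos 4 ('m'): MISMATCH
  Compare pos 2 ('c') with pos 3 ('p'): MISMATCH
Result: not a palindrome

0


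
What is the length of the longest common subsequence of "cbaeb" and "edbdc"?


LCS of "cbaeb" and "edbdc"
DP table:
           e    d    b    d    c
      0    0    0    0    0    0
  c   0    0    0    0    0    1
  b   0    0    0    1    1    1
  a   0    0    0    1    1    1
  e   0    1    1    1    1    1
  b   0    1    1    2    2    2
LCS length = dp[5][5] = 2

2


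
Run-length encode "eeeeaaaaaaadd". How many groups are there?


Input: eeeeaaaaaaadd
Scanning for consecutive runs:
  Group 1: 'e' x 4 (positions 0-3)
  Group 2: 'a' x 7 (positions 4-10)
  Group 3: 'd' x 2 (positions 11-12)
Total groups: 3

3


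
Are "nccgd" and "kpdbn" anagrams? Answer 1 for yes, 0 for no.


Strings: "nccgd", "kpdbn"
Sorted first:  ccdgn
Sorted second: bdknp
Differ at position 0: 'c' vs 'b' => not anagrams

0


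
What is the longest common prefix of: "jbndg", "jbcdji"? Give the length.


Words: jbndg, jbcdji
  Position 0: all 'j' => match
  Position 1: all 'b' => match
  Position 2: ('n', 'c') => mismatch, stop
LCP = "jb" (length 2)

2


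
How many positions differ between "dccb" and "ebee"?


Comparing "dccb" and "ebee" position by position:
  Position 0: 'd' vs 'e' => DIFFER
  Position 1: 'c' vs 'b' => DIFFER
  Position 2: 'c' vs 'e' => DIFFER
  Position 3: 'b' vs 'e' => DIFFER
Positions that differ: 4

4


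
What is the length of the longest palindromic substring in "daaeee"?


Input: "daaeee"
Checking substrings for palindromes:
  [3:6] "eee" (len 3) => palindrome
  [1:3] "aa" (len 2) => palindrome
  [3:5] "ee" (len 2) => palindrome
  [4:6] "ee" (len 2) => palindrome
Longest palindromic substring: "eee" with length 3

3


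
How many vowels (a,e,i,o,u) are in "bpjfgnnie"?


Input: bpjfgnnie
Checking each character:
  'b' at position 0: consonant
  'p' at position 1: consonant
  'j' at position 2: consonant
  'f' at position 3: consonant
  'g' at position 4: consonant
  'n' at position 5: consonant
  'n' at position 6: consonant
  'i' at position 7: vowel (running total: 1)
  'e' at position 8: vowel (running total: 2)
Total vowels: 2

2


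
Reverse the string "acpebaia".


Input: acpebaia
Reading characters right to left:
  Position 7: 'a'
  Position 6: 'i'
  Position 5: 'a'
  Position 4: 'b'
  Position 3: 'e'
  Position 2: 'p'
  Position 1: 'c'
  Position 0: 'a'
Reversed: aiabepca

aiabepca


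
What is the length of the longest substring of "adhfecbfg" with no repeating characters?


Input: "adhfecbfg"
Sliding window (track last position of each char):
  Position 0 ('a'): window [0,0] length 1 -- new best
  Position 1 ('d'): window [0,1] length 2 -- new best
  Position 2 ('h'): window [0,2] length 3 -- new best
  Position 3 ('f'): window [0,3] length 4 -- new best
  Position 4 ('e'): window [0,4] length 5 -- new best
  Position 5 ('c'): window [0,5] length 6 -- new best
  Position 6 ('b'): window [0,6] length 7 -- new best
  Position 7 ('f'): repeat (last at 3), move window start to 4
  Position 7 ('f'): window [4,7] length 4
  Position 8 ('g'): window [4,8] length 5
Longest substring with no repeats: "adhfecb" with length 7

7


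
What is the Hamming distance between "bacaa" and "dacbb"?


Comparing "bacaa" and "dacbb" position by position:
  Position 0: 'b' vs 'd' => differ
  Position 1: 'a' vs 'a' => same
  Position 2: 'c' vs 'c' => same
  Position 3: 'a' vs 'b' => differ
  Position 4: 'a' vs 'b' => differ
Total differences (Hamming distance): 3

3


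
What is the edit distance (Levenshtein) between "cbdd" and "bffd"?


Computing edit distance: "cbdd" -> "bffd"
DP table:
           b    f    f    d
      0    1    2    3    4
  c   1    1    2    3    4
  b   2    1    2    3    4
  d   3    2    2    3    3
  d   4    3    3    3    3
Edit distance = dp[4][4] = 3

3


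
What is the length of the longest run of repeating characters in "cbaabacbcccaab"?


Input: "cbaabacbcccaab"
Scanning for longest run:
  Position 1 ('b'): new char, reset run to 1
  Position 2 ('a'): new char, reset run to 1
  Position 3 ('a'): continues run of 'a', length=2
  Position 4 ('b'): new char, reset run to 1
  Position 5 ('a'): new char, reset run to 1
  Position 6 ('c'): new char, reset run to 1
  Position 7 ('b'): new char, reset run to 1
  Position 8 ('c'): new char, reset run to 1
  Position 9 ('c'): continues run of 'c', length=2
  Position 10 ('c'): continues run of 'c', length=3
  Position 11 ('a'): new char, reset run to 1
  Position 12 ('a'): continues run of 'a', length=2
  Position 13 ('b'): new char, reset run to 1
Longest run: 'c' with length 3

3


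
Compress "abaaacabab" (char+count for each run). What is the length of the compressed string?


Input: abaaacabab
Runs:
  'a' x 1 => "a1"
  'b' x 1 => "b1"
  'a' x 3 => "a3"
  'c' x 1 => "c1"
  'a' x 1 => "a1"
  'b' x 1 => "b1"
  'a' x 1 => "a1"
  'b' x 1 => "b1"
Compressed: "a1b1a3c1a1b1a1b1"
Compressed length: 16

16


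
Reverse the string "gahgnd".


Input: gahgnd
Reading characters right to left:
  Position 5: 'd'
  Position 4: 'n'
  Position 3: 'g'
  Position 2: 'h'
  Position 1: 'a'
  Position 0: 'g'
Reversed: dnghag

dnghag


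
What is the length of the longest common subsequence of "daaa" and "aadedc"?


LCS of "daaa" and "aadedc"
DP table:
           a    a    d    e    d    c
      0    0    0    0    0    0    0
  d   0    0    0    1    1    1    1
  a   0    1    1    1    1    1    1
  a   0    1    2    2    2    2    2
  a   0    1    2    2    2    2    2
LCS length = dp[4][6] = 2

2


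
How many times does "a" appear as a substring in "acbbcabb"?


Searching for "a" in "acbbcabb"
Scanning each position:
  Position 0: "a" => MATCH
  Position 1: "c" => no
  Position 2: "b" => no
  Position 3: "b" => no
  Position 4: "c" => no
  Position 5: "a" => MATCH
  Position 6: "b" => no
  Position 7: "b" => no
Total occurrences: 2

2


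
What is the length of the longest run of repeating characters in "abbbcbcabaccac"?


Input: "abbbcbcabaccac"
Scanning for longest run:
  Position 1 ('b'): new char, reset run to 1
  Position 2 ('b'): continues run of 'b', length=2
  Position 3 ('b'): continues run of 'b', length=3
  Position 4 ('c'): new char, reset run to 1
  Position 5 ('b'): new char, reset run to 1
  Position 6 ('c'): new char, reset run to 1
  Position 7 ('a'): new char, reset run to 1
  Position 8 ('b'): new char, reset run to 1
  Position 9 ('a'): new char, reset run to 1
  Position 10 ('c'): new char, reset run to 1
  Position 11 ('c'): continues run of 'c', length=2
  Position 12 ('a'): new char, reset run to 1
  Position 13 ('c'): new char, reset run to 1
Longest run: 'b' with length 3

3


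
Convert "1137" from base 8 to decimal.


Input: "1137" in base 8
Positional expansion:
  Digit '1' (value 1) x 8^3 = 512
  Digit '1' (value 1) x 8^2 = 64
  Digit '3' (value 3) x 8^1 = 24
  Digit '7' (value 7) x 8^0 = 7
Sum = 607

607


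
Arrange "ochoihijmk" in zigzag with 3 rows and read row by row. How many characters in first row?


Zigzag "ochoihijmk" into 3 rows:
Placing characters:
  'o' => row 0
  'c' => row 1
  'h' => row 2
  'o' => row 1
  'i' => row 0
  'h' => row 1
  'i' => row 2
  'j' => row 1
  'm' => row 0
  'k' => row 1
Rows:
  Row 0: "oim"
  Row 1: "cohjk"
  Row 2: "hi"
First row length: 3

3


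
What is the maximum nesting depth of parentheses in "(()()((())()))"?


Input: "(()()((())()))"
Tracking depth:
  Position 0 '(': depth becomes 1
  Position 1 '(': depth becomes 2
  Position 2 ')': depth becomes 1
  Position 3 '(': depth becomes 2
  Position 4 ')': depth becomes 1
  Position 5 '(': depth becomes 2
  Position 6 '(': depth becomes 3
  Position 7 '(': depth becomes 4
  Position 8 ')': depth becomes 3
  Position 9 ')': depth becomes 2
  Position 10 '(': depth becomes 3
  Position 11 ')': depth becomes 2
  Position 12 ')': depth becomes 1
  Position 13 ')': depth becomes 0
Maximum depth reached: 4

4


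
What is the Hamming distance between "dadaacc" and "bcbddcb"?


Comparing "dadaacc" and "bcbddcb" position by position:
  Position 0: 'd' vs 'b' => differ
  Position 1: 'a' vs 'c' => differ
  Position 2: 'd' vs 'b' => differ
  Position 3: 'a' vs 'd' => differ
  Position 4: 'a' vs 'd' => differ
  Position 5: 'c' vs 'c' => same
  Position 6: 'c' vs 'b' => differ
Total differences (Hamming distance): 6

6


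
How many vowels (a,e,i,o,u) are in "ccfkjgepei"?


Input: ccfkjgepei
Checking each character:
  'c' at position 0: consonant
  'c' at position 1: consonant
  'f' at position 2: consonant
  'k' at position 3: consonant
  'j' at position 4: consonant
  'g' at position 5: consonant
  'e' at position 6: vowel (running total: 1)
  'p' at position 7: consonant
  'e' at position 8: vowel (running total: 2)
  'i' at position 9: vowel (running total: 3)
Total vowels: 3

3


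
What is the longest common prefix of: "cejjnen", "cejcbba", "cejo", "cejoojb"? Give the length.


Words: cejjnen, cejcbba, cejo, cejoojb
  Position 0: all 'c' => match
  Position 1: all 'e' => match
  Position 2: all 'j' => match
  Position 3: ('j', 'c', 'o', 'o') => mismatch, stop
LCP = "cej" (length 3)

3


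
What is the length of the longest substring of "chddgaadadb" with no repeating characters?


Input: "chddgaadadb"
Sliding window (track last position of each char):
  Position 0 ('c'): window [0,0] length 1 -- new best
  Position 1 ('h'): window [0,1] length 2 -- new best
  Position 2 ('d'): window [0,2] length 3 -- new best
  Position 3 ('d'): repeat (last at 2), move window start to 3
  Position 3 ('d'): window [3,3] length 1
  Position 4 ('g'): window [3,4] length 2
  Position 5 ('a'): window [3,5] length 3
  Position 6 ('a'): repeat (last at 5), move window start to 6
  Position 6 ('a'): window [6,6] length 1
  Position 7 ('d'): window [6,7] length 2
  Position 8 ('a'): repeat (last at 6), move window start to 7
  Position 8 ('a'): window [7,8] length 2
  Position 9 ('d'): repeat (last at 7), move window start to 8
  Position 9 ('d'): window [8,9] length 2
  Position 10 ('b'): window [8,10] length 3
Longest substring with no repeats: "chd" with length 3

3


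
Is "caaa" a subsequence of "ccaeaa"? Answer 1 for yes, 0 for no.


Check if "caaa" is a subsequence of "ccaeaa"
Greedy scan:
  Position 0 ('c'): matches sub[0] = 'c'
  Position 1 ('c'): no match needed
  Position 2 ('a'): matches sub[1] = 'a'
  Position 3 ('e'): no match needed
  Position 4 ('a'): matches sub[2] = 'a'
  Position 5 ('a'): matches sub[3] = 'a'
All 4 characters matched => is a subsequence

1


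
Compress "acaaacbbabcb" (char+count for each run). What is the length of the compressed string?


Input: acaaacbbabcb
Runs:
  'a' x 1 => "a1"
  'c' x 1 => "c1"
  'a' x 3 => "a3"
  'c' x 1 => "c1"
  'b' x 2 => "b2"
  'a' x 1 => "a1"
  'b' x 1 => "b1"
  'c' x 1 => "c1"
  'b' x 1 => "b1"
Compressed: "a1c1a3c1b2a1b1c1b1"
Compressed length: 18

18


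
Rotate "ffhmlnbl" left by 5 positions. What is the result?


Input: "ffhmlnbl", rotate left by 5
First 5 characters: "ffhml"
Remaining characters: "nbl"
Concatenate remaining + first: "nbl" + "ffhml" = "nblffhml"

nblffhml


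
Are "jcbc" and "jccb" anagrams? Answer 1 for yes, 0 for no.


Strings: "jcbc", "jccb"
Sorted first:  bccj
Sorted second: bccj
Sorted forms match => anagrams

1


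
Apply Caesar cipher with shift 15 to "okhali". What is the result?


Caesar cipher: shift "okhali" by 15
  'o' (pos 14) + 15 = pos 3 = 'd'
  'k' (pos 10) + 15 = pos 25 = 'z'
  'h' (pos 7) + 15 = pos 22 = 'w'
  'a' (pos 0) + 15 = pos 15 = 'p'
  'l' (pos 11) + 15 = pos 0 = 'a'
  'i' (pos 8) + 15 = pos 23 = 'x'
Result: dzwpax

dzwpax


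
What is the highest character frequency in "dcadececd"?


Input: dcadececd
Character counts:
  'a': 1
  'c': 3
  'd': 3
  'e': 2
Maximum frequency: 3

3


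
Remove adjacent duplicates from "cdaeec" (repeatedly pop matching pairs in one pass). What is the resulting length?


Input: cdaeec
Stack-based adjacent duplicate removal:
  Read 'c': push. Stack: c
  Read 'd': push. Stack: cd
  Read 'a': push. Stack: cda
  Read 'e': push. Stack: cdae
  Read 'e': matches stack top 'e' => pop. Stack: cda
  Read 'c': push. Stack: cdac
Final stack: "cdac" (length 4)

4


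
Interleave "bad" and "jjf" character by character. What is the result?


Interleaving "bad" and "jjf":
  Position 0: 'b' from first, 'j' from second => "bj"
  Position 1: 'a' from first, 'j' from second => "aj"
  Position 2: 'd' from first, 'f' from second => "df"
Result: bjajdf

bjajdf


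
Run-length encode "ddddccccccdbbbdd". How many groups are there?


Input: ddddccccccdbbbdd
Scanning for consecutive runs:
  Group 1: 'd' x 4 (positions 0-3)
  Group 2: 'c' x 6 (positions 4-9)
  Group 3: 'd' x 1 (positions 10-10)
  Group 4: 'b' x 3 (positions 11-13)
  Group 5: 'd' x 2 (positions 14-15)
Total groups: 5

5


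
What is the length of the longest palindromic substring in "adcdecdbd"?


Input: "adcdecdbd"
Checking substrings for palindromes:
  [1:4] "dcd" (len 3) => palindrome
  [6:9] "dbd" (len 3) => palindrome
Longest palindromic substring: "dcd" with length 3

3


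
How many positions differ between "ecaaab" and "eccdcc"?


Comparing "ecaaab" and "eccdcc" position by position:
  Position 0: 'e' vs 'e' => same
  Position 1: 'c' vs 'c' => same
  Position 2: 'a' vs 'c' => DIFFER
  Position 3: 'a' vs 'd' => DIFFER
  Position 4: 'a' vs 'c' => DIFFER
  Position 5: 'b' vs 'c' => DIFFER
Positions that differ: 4

4


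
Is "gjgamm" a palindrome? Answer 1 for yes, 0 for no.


Input: gjgamm
Reversed: mmagjg
  Compare pos 0 ('g') with pos 5 ('m'): MISMATCH
  Compare pos 1 ('j') with pos 4 ('m'): MISMATCH
  Compare pos 2 ('g') with pos 3 ('a'): MISMATCH
Result: not a palindrome

0
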